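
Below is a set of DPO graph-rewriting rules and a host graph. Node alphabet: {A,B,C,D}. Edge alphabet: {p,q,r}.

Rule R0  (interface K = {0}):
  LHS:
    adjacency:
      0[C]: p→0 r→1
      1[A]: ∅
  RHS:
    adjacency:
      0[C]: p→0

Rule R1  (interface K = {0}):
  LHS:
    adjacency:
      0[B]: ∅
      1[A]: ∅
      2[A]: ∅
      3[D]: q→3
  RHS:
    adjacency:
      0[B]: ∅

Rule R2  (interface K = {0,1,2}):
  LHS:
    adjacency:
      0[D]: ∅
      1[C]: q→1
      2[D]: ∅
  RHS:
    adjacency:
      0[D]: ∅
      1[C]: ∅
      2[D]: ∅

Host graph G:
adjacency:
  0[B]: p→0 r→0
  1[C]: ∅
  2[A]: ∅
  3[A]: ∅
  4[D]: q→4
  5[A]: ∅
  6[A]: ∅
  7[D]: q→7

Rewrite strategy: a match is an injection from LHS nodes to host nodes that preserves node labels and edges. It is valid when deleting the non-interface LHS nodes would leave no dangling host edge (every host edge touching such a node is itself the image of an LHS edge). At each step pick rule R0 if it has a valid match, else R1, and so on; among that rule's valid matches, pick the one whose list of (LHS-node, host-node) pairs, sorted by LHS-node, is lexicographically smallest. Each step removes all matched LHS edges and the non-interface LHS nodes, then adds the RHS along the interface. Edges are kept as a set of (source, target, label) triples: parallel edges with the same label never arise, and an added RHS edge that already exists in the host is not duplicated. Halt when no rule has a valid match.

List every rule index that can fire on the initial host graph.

Answer: [R1]

Derivation:
R0: no valid match — LHS pattern not found
R1: 24 valid matches — {0↦0, 1↦2, 2↦3, 3↦4}, {0↦0, 1↦2, 2↦3, 3↦7}, {0↦0, 1↦2, 2↦5, 3↦4} (+21 more)
R2: no valid match — LHS pattern not found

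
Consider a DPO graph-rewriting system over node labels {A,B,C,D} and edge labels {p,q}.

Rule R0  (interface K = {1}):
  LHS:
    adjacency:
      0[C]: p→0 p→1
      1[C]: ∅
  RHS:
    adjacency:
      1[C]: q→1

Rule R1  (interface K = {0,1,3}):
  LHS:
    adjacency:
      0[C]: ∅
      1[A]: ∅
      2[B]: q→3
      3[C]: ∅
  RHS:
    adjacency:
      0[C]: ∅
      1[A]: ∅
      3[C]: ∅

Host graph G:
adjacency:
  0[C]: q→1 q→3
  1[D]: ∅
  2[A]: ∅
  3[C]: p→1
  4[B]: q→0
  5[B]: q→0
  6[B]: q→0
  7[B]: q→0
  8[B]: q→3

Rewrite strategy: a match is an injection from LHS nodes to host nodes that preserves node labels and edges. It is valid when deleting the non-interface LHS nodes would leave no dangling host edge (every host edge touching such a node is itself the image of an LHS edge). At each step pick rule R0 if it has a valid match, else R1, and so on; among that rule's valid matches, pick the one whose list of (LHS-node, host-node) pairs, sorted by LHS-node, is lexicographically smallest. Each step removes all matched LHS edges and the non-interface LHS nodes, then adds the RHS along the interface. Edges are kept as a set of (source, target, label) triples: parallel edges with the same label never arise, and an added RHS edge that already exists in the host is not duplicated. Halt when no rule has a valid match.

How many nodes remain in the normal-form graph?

Answer: 4

Derivation:
[0] host  ⇒  9 nodes, 8 edges  {0-q->1 0-q->3 3-p->1 4-q->0 5-q->0 6-q->0 7-q->0 8-q->3}
[1] R1 @ {0↦0, 1↦2, 2↦8, 3↦3}  ⇒  8 nodes, 7 edges  {0-q->1 0-q->3 3-p->1 4-q->0 5-q->0 6-q->0 7-q->0}
[2] R1 @ {0↦3, 1↦2, 2↦4, 3↦0}  ⇒  7 nodes, 6 edges  {0-q->1 0-q->3 3-p->1 5-q->0 6-q->0 7-q->0}
[3] R1 @ {0↦3, 1↦2, 2↦5, 3↦0}  ⇒  6 nodes, 5 edges  {0-q->1 0-q->3 3-p->1 6-q->0 7-q->0}
[4] R1 @ {0↦3, 1↦2, 2↦6, 3↦0}  ⇒  5 nodes, 4 edges  {0-q->1 0-q->3 3-p->1 7-q->0}
[5] R1 @ {0↦3, 1↦2, 2↦7, 3↦0}  ⇒  4 nodes, 3 edges  {0-q->1 0-q->3 3-p->1}
halt: no rule applies after step 5
NF nodes: {0:C, 1:D, 2:A, 3:C}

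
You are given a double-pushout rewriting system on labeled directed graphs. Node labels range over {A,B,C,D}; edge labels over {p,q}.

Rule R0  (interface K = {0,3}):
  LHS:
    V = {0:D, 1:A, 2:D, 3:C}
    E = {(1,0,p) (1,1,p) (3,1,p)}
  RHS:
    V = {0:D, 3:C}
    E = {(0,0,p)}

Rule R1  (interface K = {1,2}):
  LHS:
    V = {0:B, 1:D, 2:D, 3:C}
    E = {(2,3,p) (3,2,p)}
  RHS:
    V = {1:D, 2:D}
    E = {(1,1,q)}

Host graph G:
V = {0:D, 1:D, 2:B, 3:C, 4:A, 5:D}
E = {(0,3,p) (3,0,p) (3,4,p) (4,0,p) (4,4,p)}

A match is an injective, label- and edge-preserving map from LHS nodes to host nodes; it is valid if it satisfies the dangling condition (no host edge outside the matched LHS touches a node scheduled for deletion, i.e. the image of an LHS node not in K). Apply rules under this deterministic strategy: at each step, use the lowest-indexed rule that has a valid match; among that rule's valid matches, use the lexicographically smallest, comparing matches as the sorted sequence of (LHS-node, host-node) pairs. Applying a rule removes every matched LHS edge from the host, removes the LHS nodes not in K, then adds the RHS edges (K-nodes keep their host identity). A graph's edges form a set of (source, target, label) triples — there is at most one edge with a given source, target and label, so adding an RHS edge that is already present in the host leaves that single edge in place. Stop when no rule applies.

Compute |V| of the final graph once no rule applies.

Answer: 2

Steps:
[0] host  ⇒  6 nodes, 5 edges  {0-p->3 3-p->0 3-p->4 4-p->0 4-p->4}
[1] R0 @ {0↦0, 1↦4, 2↦1, 3↦3}  ⇒  4 nodes, 3 edges  {0-p->0 0-p->3 3-p->0}
[2] R1 @ {0↦2, 1↦5, 2↦0, 3↦3}  ⇒  2 nodes, 2 edges  {0-p->0 5-q->5}
normal form: no rule applies after step 2
NF nodes: {0:D, 5:D}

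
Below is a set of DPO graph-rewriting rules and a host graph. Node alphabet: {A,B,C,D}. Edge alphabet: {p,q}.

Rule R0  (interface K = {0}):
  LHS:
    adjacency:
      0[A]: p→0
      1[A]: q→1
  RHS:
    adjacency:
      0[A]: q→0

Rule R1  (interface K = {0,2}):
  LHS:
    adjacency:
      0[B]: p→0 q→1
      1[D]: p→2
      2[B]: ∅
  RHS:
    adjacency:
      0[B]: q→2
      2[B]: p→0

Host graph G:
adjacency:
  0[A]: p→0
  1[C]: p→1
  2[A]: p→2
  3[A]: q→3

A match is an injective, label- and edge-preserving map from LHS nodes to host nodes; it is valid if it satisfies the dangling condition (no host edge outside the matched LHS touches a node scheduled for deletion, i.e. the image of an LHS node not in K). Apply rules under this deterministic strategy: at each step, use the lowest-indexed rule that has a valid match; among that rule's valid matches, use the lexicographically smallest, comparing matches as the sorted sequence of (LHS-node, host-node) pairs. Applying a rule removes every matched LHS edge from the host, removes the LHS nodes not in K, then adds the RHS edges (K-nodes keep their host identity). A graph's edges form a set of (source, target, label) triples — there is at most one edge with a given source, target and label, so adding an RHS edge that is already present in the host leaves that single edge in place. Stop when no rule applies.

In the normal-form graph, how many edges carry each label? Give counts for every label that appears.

Answer: p:1 q:1

Derivation:
[0] host  ⇒  4 nodes, 4 edges  {0-p->0 1-p->1 2-p->2 3-q->3}
[1] R0 @ {0↦0, 1↦3}  ⇒  3 nodes, 3 edges  {0-q->0 1-p->1 2-p->2}
[2] R0 @ {0↦2, 1↦0}  ⇒  2 nodes, 2 edges  {1-p->1 2-q->2}
final graph: no rule applies after step 2
NF edges: [(1, 1, 'p'), (2, 2, 'q')]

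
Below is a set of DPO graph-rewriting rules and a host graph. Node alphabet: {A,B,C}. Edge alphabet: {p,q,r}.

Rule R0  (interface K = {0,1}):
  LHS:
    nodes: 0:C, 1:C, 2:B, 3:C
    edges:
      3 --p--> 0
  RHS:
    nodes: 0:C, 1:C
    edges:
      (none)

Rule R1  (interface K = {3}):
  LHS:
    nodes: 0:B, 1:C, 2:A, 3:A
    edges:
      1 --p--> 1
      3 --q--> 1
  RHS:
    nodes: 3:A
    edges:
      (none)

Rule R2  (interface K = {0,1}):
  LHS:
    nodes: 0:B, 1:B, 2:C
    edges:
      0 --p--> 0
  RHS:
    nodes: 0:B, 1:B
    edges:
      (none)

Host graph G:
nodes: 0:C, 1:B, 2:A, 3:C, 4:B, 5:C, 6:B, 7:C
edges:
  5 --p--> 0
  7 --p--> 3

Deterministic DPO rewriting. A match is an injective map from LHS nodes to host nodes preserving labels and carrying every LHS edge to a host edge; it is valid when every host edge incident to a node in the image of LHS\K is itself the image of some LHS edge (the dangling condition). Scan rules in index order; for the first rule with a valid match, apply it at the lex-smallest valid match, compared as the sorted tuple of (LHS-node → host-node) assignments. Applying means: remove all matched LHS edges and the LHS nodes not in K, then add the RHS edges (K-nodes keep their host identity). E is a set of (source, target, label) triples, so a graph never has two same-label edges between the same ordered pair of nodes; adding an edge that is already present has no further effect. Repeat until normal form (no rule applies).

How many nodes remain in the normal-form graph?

[0] host  ⇒  8 nodes, 2 edges  {5-p->0 7-p->3}
[1] R0 @ {0↦0, 1↦3, 2↦1, 3↦5}  ⇒  6 nodes, 1 edges  {7-p->3}
[2] R0 @ {0↦3, 1↦0, 2↦4, 3↦7}  ⇒  4 nodes, 0 edges  {∅}
halt: no rule applies after step 2
NF nodes: {0:C, 2:A, 3:C, 6:B}

Answer: 4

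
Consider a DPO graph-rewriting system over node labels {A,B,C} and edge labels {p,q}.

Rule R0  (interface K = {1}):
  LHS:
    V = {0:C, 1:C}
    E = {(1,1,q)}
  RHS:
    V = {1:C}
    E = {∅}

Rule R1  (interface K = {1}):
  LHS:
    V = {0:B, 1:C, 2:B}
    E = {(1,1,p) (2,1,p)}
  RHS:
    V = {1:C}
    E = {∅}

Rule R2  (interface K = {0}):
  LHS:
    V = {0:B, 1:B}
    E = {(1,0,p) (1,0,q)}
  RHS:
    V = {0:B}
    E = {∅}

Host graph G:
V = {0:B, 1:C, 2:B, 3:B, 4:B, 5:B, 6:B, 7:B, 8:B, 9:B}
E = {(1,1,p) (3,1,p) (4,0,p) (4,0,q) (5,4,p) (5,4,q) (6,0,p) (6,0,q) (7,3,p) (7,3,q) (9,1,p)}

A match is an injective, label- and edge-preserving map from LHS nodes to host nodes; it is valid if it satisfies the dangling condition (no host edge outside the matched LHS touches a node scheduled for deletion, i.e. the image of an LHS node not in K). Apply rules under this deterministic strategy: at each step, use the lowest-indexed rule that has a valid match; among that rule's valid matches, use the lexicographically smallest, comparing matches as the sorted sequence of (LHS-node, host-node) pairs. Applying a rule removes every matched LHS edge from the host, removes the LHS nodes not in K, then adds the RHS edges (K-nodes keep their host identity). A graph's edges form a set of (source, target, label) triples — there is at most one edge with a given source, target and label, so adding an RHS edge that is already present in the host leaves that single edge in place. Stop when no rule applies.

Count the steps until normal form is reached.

[0] host  ⇒  10 nodes, 11 edges  {1-p->1 3-p->1 4-p->0 4-q->0 5-p->4 5-q->4 6-p->0 6-q->0 7-p->3 7-q->3 9-p->1}
[1] R1 @ {0↦2, 1↦1, 2↦9}  ⇒  8 nodes, 9 edges  {3-p->1 4-p->0 4-q->0 5-p->4 5-q->4 6-p->0 6-q->0 7-p->3 7-q->3}
[2] R2 @ {0↦0, 1↦6}  ⇒  7 nodes, 7 edges  {3-p->1 4-p->0 4-q->0 5-p->4 5-q->4 7-p->3 7-q->3}
[3] R2 @ {0↦3, 1↦7}  ⇒  6 nodes, 5 edges  {3-p->1 4-p->0 4-q->0 5-p->4 5-q->4}
[4] R2 @ {0↦4, 1↦5}  ⇒  5 nodes, 3 edges  {3-p->1 4-p->0 4-q->0}
[5] R2 @ {0↦0, 1↦4}  ⇒  4 nodes, 1 edges  {3-p->1}
halt: no rule applies after step 5

Answer: 5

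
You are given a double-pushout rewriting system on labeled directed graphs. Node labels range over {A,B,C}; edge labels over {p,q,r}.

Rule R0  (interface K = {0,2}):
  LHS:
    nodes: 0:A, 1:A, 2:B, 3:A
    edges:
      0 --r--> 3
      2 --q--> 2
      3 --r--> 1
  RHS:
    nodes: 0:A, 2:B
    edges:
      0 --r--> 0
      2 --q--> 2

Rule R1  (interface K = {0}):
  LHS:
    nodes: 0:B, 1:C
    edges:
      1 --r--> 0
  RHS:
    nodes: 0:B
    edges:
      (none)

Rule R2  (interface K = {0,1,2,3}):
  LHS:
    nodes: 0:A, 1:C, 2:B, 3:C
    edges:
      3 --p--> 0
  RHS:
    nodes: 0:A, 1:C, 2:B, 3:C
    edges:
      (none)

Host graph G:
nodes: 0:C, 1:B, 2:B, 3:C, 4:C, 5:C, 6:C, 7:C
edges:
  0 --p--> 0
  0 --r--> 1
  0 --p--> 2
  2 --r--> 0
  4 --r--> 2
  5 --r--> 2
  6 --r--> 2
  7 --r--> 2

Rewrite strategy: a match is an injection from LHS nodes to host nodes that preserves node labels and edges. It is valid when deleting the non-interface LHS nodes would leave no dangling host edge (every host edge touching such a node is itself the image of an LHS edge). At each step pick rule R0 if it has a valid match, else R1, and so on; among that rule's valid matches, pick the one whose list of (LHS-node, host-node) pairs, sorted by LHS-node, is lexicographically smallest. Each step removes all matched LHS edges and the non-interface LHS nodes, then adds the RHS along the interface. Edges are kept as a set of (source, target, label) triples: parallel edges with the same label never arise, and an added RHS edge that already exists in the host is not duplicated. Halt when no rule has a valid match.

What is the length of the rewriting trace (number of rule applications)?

initial: |V|=8 |E|=8  E = 0-p->0 0-r->1 0-p->2 2-r->0 4-r->2 5-r->2 6-r->2 7-r->2
step 1: apply R1 at {0↦2, 1↦4}  → |V|=7 |E|=7  E = 0-p->0 0-r->1 0-p->2 2-r->0 5-r->2 6-r->2 7-r->2
step 2: apply R1 at {0↦2, 1↦5}  → |V|=6 |E|=6  E = 0-p->0 0-r->1 0-p->2 2-r->0 6-r->2 7-r->2
step 3: apply R1 at {0↦2, 1↦6}  → |V|=5 |E|=5  E = 0-p->0 0-r->1 0-p->2 2-r->0 7-r->2
step 4: apply R1 at {0↦2, 1↦7}  → |V|=4 |E|=4  E = 0-p->0 0-r->1 0-p->2 2-r->0
final graph: no rule applies after step 4

Answer: 4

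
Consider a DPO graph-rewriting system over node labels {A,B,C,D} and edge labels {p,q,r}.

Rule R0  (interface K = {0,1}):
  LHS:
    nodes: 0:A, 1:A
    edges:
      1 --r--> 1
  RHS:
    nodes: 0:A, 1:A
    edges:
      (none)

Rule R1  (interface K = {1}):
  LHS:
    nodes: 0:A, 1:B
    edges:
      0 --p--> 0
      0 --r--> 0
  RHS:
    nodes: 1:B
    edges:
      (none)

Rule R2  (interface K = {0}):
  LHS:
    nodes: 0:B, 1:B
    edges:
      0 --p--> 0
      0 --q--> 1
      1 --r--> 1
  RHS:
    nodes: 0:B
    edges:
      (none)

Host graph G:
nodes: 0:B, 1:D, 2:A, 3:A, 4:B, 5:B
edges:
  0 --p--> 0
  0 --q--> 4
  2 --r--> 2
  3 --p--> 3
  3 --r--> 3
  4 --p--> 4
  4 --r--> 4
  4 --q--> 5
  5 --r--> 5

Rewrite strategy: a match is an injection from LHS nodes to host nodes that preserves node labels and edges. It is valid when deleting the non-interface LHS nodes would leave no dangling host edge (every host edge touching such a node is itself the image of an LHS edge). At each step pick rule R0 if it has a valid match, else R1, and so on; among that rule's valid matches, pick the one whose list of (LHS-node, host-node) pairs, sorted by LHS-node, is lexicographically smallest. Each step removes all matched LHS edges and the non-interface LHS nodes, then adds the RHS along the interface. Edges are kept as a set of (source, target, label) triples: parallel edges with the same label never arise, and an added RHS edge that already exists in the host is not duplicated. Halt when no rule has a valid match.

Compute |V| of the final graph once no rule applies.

[0] host  ⇒  6 nodes, 9 edges  {0-p->0 0-q->4 2-r->2 3-p->3 3-r->3 4-p->4 4-r->4 4-q->5 5-r->5}
[1] R0 @ {0↦2, 1↦3}  ⇒  6 nodes, 8 edges  {0-p->0 0-q->4 2-r->2 3-p->3 4-p->4 4-r->4 4-q->5 5-r->5}
[2] R0 @ {0↦3, 1↦2}  ⇒  6 nodes, 7 edges  {0-p->0 0-q->4 3-p->3 4-p->4 4-r->4 4-q->5 5-r->5}
[3] R2 @ {0↦4, 1↦5}  ⇒  5 nodes, 4 edges  {0-p->0 0-q->4 3-p->3 4-r->4}
[4] R2 @ {0↦0, 1↦4}  ⇒  4 nodes, 1 edges  {3-p->3}
final graph: no rule applies after step 4
NF nodes: {0:B, 1:D, 2:A, 3:A}

Answer: 4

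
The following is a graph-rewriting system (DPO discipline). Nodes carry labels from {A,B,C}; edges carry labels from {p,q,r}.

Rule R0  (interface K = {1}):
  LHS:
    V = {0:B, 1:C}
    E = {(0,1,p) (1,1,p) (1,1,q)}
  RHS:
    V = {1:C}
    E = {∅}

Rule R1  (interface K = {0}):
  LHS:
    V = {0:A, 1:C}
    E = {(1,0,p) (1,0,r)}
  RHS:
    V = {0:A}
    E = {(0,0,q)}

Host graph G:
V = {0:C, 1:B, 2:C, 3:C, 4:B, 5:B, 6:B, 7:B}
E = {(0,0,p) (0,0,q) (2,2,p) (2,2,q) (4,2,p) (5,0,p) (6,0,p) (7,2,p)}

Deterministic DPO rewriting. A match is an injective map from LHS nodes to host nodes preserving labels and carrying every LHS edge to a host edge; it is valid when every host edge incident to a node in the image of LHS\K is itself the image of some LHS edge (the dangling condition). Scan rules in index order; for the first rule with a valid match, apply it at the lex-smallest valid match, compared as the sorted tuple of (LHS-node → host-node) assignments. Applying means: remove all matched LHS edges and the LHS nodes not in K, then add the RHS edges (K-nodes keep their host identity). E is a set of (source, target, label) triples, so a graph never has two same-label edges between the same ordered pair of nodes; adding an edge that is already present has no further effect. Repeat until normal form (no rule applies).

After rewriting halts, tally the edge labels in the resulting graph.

start.  V:8 E:8  edges: 0-p->0 0-q->0 2-p->2 2-q->2 4-p->2 5-p->0 6-p->0 7-p->2
1. fire R0 via {0↦4, 1↦2}  →  V:7 E:5  edges: 0-p->0 0-q->0 5-p->0 6-p->0 7-p->2
2. fire R0 via {0↦5, 1↦0}  →  V:6 E:2  edges: 6-p->0 7-p->2
halt: no rule applies after step 2
NF edges: [(6, 0, 'p'), (7, 2, 'p')]

Answer: p:2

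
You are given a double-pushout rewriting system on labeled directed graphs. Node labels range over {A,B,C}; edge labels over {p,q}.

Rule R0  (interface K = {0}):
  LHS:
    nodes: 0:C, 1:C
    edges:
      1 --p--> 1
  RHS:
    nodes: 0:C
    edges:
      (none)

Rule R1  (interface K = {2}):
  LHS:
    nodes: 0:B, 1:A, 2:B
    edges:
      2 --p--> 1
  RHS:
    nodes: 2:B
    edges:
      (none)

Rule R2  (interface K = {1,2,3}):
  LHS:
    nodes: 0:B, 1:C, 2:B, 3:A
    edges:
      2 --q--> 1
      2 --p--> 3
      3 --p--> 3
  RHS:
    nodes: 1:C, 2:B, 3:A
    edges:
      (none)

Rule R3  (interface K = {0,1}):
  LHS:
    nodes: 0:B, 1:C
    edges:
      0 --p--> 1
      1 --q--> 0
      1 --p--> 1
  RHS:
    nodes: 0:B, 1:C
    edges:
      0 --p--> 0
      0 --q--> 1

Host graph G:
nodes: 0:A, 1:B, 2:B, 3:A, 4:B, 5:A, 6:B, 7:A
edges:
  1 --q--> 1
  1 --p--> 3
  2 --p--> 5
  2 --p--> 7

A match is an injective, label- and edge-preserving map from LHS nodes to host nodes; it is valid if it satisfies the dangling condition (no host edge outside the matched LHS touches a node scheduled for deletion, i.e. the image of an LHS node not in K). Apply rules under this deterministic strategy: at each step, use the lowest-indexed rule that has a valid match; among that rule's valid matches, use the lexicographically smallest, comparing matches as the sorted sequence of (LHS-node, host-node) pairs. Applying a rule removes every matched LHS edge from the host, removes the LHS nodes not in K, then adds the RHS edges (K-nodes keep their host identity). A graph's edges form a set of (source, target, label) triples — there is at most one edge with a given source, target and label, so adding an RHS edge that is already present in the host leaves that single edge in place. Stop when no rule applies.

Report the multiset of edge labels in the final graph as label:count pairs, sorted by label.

start.  V:8 E:4  edges: 1-q->1 1-p->3 2-p->5 2-p->7
1. fire R1 via {0↦4, 1↦3, 2↦1}  →  V:6 E:3  edges: 1-q->1 2-p->5 2-p->7
2. fire R1 via {0↦6, 1↦5, 2↦2}  →  V:4 E:2  edges: 1-q->1 2-p->7
normal form: no rule applies after step 2
NF edges: [(1, 1, 'q'), (2, 7, 'p')]

Answer: p:1 q:1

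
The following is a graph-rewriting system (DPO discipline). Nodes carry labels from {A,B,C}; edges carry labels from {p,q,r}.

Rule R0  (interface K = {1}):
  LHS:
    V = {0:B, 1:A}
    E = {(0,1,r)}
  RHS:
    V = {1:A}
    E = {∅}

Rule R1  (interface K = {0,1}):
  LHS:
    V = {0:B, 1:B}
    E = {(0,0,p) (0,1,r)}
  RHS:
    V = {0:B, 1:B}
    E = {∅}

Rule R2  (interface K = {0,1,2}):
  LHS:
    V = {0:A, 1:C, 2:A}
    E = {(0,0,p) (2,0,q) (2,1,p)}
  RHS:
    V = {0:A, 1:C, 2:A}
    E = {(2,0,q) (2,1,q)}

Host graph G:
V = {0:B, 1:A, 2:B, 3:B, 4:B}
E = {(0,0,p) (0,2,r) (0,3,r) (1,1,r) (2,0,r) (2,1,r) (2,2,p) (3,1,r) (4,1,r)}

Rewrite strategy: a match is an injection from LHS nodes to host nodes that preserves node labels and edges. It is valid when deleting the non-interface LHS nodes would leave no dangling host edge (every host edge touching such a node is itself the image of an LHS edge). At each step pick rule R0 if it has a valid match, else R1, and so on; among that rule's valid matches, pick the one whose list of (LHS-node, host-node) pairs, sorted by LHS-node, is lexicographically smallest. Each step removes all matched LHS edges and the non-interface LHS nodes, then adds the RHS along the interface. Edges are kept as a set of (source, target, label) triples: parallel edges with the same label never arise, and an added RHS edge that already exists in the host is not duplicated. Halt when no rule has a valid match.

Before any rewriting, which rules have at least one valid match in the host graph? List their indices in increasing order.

Answer: [R0,R1]

Rewrite trace:
R0: 1 valid match — {0↦4, 1↦1}
R1: 3 valid matches — {0↦0, 1↦2}, {0↦0, 1↦3}, {0↦2, 1↦0}
R2: no valid match — LHS pattern not found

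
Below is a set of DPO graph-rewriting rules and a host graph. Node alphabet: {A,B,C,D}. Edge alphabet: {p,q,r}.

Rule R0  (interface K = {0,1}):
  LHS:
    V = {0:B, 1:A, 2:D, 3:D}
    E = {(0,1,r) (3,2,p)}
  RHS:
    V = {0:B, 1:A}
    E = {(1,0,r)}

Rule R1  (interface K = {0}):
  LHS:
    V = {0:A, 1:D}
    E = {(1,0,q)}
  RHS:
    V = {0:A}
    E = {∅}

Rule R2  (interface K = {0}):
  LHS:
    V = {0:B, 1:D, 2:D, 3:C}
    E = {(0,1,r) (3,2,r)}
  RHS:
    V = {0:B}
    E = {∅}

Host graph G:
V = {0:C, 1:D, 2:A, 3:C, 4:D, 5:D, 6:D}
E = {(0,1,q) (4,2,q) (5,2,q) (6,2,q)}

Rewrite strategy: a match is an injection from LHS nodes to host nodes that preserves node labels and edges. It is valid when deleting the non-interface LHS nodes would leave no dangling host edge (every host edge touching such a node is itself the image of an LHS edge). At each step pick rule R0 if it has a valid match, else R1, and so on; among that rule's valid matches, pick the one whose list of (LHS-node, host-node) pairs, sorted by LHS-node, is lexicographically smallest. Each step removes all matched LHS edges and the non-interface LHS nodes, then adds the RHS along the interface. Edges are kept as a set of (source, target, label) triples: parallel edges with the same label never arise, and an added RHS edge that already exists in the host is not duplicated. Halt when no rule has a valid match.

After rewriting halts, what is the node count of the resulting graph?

Answer: 4

Rewrite trace:
[0] host  ⇒  7 nodes, 4 edges  {0-q->1 4-q->2 5-q->2 6-q->2}
[1] R1 @ {0↦2, 1↦4}  ⇒  6 nodes, 3 edges  {0-q->1 5-q->2 6-q->2}
[2] R1 @ {0↦2, 1↦5}  ⇒  5 nodes, 2 edges  {0-q->1 6-q->2}
[3] R1 @ {0↦2, 1↦6}  ⇒  4 nodes, 1 edges  {0-q->1}
halt: no rule applies after step 3
NF nodes: {0:C, 1:D, 2:A, 3:C}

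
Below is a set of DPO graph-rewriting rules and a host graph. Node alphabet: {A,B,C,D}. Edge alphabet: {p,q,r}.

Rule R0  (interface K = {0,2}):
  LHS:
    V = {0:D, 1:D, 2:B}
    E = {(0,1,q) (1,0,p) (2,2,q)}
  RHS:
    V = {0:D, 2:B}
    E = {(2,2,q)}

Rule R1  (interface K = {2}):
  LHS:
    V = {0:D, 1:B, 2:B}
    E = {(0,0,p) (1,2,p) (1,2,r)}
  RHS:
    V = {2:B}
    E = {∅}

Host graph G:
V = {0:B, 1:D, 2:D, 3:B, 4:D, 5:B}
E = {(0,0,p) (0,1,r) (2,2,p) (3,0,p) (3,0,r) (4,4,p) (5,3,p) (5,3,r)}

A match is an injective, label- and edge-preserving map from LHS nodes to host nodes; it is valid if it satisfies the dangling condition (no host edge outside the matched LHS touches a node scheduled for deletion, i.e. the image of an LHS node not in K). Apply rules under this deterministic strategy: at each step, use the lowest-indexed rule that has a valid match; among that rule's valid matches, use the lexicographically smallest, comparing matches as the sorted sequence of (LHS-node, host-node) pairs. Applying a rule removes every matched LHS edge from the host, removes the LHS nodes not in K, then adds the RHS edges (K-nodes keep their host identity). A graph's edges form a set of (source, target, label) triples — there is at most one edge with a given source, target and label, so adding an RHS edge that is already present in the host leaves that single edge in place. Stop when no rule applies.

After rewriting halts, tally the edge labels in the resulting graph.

Answer: p:1 r:1

Rewrite trace:
start.  V:6 E:8  edges: 0-p->0 0-r->1 2-p->2 3-p->0 3-r->0 4-p->4 5-p->3 5-r->3
1. fire R1 via {0↦2, 1↦5, 2↦3}  →  V:4 E:5  edges: 0-p->0 0-r->1 3-p->0 3-r->0 4-p->4
2. fire R1 via {0↦4, 1↦3, 2↦0}  →  V:2 E:2  edges: 0-p->0 0-r->1
halt: no rule applies after step 2
NF edges: [(0, 0, 'p'), (0, 1, 'r')]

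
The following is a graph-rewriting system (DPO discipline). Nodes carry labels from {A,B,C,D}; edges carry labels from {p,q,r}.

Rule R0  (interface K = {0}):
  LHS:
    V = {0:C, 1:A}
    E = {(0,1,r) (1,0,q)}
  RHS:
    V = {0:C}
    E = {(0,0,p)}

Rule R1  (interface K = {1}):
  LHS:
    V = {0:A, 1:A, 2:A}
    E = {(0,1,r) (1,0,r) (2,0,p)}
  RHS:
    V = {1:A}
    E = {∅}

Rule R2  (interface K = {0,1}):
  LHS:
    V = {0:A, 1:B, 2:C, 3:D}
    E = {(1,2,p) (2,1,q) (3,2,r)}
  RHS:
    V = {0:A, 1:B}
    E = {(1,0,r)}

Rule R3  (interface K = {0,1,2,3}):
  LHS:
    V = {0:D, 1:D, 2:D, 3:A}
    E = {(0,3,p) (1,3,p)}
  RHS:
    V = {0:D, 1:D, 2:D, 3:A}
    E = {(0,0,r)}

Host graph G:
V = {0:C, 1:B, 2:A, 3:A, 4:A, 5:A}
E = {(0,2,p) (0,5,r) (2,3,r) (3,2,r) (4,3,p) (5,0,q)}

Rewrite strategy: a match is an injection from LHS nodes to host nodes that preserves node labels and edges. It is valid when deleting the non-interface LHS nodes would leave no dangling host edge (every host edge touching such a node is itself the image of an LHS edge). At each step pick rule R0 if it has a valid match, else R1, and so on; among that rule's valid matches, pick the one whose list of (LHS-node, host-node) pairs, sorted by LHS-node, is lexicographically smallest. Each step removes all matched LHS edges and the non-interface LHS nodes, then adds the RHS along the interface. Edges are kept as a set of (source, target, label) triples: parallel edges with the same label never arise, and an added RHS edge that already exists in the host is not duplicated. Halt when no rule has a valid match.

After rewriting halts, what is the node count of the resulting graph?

initial: |V|=6 |E|=6  E = 0-p->2 0-r->5 2-r->3 3-r->2 4-p->3 5-q->0
step 1: apply R0 at {0↦0, 1↦5}  → |V|=5 |E|=5  E = 0-p->0 0-p->2 2-r->3 3-r->2 4-p->3
step 2: apply R1 at {0↦3, 1↦2, 2↦4}  → |V|=3 |E|=2  E = 0-p->0 0-p->2
halt: no rule applies after step 2
NF nodes: {0:C, 1:B, 2:A}

Answer: 3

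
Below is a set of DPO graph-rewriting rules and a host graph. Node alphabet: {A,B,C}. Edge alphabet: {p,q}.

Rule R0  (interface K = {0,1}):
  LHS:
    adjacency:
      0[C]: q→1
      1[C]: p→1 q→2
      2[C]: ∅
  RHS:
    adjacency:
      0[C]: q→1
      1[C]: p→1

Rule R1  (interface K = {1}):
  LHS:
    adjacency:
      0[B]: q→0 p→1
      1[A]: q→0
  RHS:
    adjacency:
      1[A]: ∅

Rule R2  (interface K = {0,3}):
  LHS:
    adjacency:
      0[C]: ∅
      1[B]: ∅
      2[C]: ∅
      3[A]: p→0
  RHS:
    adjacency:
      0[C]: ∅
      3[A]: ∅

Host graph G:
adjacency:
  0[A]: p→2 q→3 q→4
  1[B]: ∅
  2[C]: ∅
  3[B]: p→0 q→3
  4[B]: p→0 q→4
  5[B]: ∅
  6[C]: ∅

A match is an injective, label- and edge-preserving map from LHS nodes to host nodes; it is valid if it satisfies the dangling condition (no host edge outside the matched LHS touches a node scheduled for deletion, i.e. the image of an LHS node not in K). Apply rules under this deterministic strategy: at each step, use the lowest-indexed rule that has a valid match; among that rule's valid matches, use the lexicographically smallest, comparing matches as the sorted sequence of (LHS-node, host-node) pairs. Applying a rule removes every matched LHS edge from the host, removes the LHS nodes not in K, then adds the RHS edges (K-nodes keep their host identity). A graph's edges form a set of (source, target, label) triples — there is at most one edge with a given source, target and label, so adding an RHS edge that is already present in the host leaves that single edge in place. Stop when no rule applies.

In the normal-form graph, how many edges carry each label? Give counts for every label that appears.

Answer: (no edges)

Rewrite trace:
[0] host  ⇒  7 nodes, 7 edges  {0-p->2 0-q->3 0-q->4 3-p->0 3-q->3 4-p->0 4-q->4}
[1] R1 @ {0↦3, 1↦0}  ⇒  6 nodes, 4 edges  {0-p->2 0-q->4 4-p->0 4-q->4}
[2] R1 @ {0↦4, 1↦0}  ⇒  5 nodes, 1 edges  {0-p->2}
[3] R2 @ {0↦2, 1↦1, 2↦6, 3↦0}  ⇒  3 nodes, 0 edges  {∅}
halt: no rule applies after step 3
NF edges: []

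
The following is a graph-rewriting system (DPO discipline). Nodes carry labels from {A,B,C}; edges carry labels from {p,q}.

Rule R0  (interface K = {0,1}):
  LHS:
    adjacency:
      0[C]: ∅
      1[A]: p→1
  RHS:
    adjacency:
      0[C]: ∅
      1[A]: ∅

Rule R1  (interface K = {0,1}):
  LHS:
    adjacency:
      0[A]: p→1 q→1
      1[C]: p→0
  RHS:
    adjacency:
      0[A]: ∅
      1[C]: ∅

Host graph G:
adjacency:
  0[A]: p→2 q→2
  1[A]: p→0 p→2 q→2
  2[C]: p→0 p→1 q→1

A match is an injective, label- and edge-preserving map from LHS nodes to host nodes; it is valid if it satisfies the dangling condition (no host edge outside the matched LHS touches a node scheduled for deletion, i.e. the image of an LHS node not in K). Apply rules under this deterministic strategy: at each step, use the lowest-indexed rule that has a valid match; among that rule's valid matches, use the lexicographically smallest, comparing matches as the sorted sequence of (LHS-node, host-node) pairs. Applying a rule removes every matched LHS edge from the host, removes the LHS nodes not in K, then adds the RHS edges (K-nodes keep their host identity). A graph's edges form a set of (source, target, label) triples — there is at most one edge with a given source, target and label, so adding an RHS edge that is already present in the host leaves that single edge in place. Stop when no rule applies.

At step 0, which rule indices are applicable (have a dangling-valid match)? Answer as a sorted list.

R0: no valid match — LHS pattern not found
R1: 2 valid matches — {0↦0, 1↦2}, {0↦1, 1↦2}

Answer: [R1]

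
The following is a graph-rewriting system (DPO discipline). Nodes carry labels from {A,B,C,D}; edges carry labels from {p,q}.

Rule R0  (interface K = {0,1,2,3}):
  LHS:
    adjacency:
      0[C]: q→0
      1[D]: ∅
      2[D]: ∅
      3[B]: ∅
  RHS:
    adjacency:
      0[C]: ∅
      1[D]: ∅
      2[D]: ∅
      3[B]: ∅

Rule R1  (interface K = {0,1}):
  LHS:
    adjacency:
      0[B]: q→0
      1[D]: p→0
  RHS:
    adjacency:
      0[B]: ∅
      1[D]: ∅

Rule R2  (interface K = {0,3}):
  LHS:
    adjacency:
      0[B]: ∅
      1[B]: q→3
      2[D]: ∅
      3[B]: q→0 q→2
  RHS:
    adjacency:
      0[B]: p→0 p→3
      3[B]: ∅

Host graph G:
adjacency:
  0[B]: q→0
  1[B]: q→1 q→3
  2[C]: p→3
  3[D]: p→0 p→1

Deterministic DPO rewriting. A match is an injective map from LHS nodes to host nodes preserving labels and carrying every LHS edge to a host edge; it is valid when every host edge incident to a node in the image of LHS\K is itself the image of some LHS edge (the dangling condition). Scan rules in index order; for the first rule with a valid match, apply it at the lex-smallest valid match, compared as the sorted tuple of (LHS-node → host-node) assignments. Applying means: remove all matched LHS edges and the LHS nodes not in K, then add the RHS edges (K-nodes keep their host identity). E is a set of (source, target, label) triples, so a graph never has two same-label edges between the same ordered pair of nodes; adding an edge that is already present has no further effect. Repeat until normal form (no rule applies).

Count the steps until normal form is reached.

Answer: 2

Rewrite trace:
start.  V:4 E:6  edges: 0-q->0 1-q->1 1-q->3 2-p->3 3-p->0 3-p->1
1. fire R1 via {0↦0, 1↦3}  →  V:4 E:4  edges: 1-q->1 1-q->3 2-p->3 3-p->1
2. fire R1 via {0↦1, 1↦3}  →  V:4 E:2  edges: 1-q->3 2-p->3
normal form: no rule applies after step 2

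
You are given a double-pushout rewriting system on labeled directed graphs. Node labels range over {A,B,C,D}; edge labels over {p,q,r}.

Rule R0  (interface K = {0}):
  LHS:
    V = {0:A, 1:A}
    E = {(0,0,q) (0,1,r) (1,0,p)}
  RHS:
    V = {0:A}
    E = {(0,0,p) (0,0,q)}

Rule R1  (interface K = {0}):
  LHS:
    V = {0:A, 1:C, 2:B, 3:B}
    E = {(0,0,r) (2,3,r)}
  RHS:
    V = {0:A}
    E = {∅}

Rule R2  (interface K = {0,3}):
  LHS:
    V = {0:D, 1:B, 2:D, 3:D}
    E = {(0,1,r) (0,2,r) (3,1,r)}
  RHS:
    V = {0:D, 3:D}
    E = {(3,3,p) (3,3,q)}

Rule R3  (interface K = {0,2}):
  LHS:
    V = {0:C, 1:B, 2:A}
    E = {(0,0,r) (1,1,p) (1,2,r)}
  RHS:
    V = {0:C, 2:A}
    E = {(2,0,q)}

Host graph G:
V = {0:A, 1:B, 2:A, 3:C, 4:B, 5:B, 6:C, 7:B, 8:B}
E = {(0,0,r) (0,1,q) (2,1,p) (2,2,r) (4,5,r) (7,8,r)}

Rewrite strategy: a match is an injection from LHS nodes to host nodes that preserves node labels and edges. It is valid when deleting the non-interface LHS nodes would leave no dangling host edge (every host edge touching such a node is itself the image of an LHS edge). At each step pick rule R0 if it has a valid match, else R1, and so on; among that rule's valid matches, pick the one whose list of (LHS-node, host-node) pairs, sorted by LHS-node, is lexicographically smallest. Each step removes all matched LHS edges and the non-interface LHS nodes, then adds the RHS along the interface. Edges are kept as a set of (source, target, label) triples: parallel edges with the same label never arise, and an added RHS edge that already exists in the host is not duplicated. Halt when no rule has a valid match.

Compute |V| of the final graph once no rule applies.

start.  V:9 E:6  edges: 0-r->0 0-q->1 2-p->1 2-r->2 4-r->5 7-r->8
1. fire R1 via {0↦0, 1↦3, 2↦4, 3↦5}  →  V:6 E:4  edges: 0-q->1 2-p->1 2-r->2 7-r->8
2. fire R1 via {0↦2, 1↦6, 2↦7, 3↦8}  →  V:3 E:2  edges: 0-q->1 2-p->1
halt: no rule applies after step 2
NF nodes: {0:A, 1:B, 2:A}

Answer: 3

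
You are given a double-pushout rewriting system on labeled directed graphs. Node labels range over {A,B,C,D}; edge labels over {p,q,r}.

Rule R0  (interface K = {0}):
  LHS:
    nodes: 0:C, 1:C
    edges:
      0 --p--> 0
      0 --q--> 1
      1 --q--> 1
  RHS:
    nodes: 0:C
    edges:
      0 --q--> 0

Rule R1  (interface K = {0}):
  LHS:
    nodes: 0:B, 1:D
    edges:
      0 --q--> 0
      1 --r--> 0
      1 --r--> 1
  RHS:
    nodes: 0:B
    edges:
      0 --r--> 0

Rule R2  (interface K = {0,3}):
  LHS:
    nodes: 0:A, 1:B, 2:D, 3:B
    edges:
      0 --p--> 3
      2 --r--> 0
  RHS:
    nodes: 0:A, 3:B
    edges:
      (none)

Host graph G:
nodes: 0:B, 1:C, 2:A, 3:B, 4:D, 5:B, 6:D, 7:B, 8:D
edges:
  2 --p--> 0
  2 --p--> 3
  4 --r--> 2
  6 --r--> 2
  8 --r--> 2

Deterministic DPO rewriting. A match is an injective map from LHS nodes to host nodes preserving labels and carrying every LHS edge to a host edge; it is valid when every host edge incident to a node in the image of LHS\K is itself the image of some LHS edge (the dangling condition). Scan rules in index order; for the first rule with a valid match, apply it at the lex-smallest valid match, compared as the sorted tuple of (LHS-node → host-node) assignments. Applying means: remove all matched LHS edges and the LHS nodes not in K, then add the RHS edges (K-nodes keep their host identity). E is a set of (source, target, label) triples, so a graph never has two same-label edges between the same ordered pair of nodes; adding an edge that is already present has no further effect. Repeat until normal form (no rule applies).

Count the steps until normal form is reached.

Answer: 2

Rewrite trace:
[0] host  ⇒  9 nodes, 5 edges  {2-p->0 2-p->3 4-r->2 6-r->2 8-r->2}
[1] R2 @ {0↦2, 1↦5, 2↦4, 3↦0}  ⇒  7 nodes, 3 edges  {2-p->3 6-r->2 8-r->2}
[2] R2 @ {0↦2, 1↦0, 2↦6, 3↦3}  ⇒  5 nodes, 1 edges  {8-r->2}
normal form: no rule applies after step 2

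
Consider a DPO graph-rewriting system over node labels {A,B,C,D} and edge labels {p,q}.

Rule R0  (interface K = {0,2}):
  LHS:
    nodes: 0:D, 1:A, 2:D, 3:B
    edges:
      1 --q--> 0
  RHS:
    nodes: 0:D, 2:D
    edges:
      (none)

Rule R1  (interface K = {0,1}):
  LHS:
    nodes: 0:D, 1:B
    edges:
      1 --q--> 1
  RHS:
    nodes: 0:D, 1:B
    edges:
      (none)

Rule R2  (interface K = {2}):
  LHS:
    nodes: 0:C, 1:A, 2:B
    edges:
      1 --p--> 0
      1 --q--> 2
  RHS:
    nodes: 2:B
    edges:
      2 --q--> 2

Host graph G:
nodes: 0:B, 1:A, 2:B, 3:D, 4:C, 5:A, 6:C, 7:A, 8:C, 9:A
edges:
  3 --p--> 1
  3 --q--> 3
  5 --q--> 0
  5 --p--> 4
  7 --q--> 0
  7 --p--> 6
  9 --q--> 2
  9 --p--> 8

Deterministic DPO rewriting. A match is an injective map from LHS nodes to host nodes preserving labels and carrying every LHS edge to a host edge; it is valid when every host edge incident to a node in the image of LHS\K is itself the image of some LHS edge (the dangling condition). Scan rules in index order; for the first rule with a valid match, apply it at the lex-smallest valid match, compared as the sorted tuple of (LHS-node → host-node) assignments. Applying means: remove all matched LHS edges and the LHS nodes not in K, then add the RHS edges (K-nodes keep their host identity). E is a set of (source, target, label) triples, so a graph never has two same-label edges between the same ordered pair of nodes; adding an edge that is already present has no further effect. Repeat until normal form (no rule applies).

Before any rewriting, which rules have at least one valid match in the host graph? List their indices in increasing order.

Answer: [R2]

Rewrite trace:
R0: no valid match — LHS pattern not found
R1: no valid match — LHS pattern not found
R2: 3 valid matches — {0↦4, 1↦5, 2↦0}, {0↦6, 1↦7, 2↦0}, {0↦8, 1↦9, 2↦2}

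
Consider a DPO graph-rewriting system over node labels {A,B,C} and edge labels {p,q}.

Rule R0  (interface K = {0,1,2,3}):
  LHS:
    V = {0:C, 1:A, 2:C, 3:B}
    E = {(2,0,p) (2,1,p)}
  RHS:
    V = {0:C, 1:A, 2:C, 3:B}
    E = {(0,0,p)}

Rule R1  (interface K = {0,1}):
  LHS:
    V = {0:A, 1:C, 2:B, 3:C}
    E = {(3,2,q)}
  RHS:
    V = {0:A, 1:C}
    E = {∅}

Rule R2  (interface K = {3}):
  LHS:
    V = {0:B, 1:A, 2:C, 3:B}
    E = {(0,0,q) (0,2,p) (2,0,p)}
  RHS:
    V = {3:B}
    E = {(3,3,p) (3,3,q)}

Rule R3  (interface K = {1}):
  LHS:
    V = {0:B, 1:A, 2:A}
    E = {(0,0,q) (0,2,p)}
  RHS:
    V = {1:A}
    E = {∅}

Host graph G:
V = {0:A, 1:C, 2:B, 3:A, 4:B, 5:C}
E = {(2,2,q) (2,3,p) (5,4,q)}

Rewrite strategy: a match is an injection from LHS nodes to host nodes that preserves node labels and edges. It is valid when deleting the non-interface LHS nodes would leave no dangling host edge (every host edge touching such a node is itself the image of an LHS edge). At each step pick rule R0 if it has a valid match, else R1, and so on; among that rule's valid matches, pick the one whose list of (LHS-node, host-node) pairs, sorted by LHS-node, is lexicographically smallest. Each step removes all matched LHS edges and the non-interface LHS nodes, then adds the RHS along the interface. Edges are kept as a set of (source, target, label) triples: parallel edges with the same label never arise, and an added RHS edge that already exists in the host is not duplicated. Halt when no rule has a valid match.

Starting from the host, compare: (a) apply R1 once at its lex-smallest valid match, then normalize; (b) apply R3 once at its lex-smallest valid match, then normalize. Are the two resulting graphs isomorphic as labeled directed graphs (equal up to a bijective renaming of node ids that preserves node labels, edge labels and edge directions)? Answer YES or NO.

branch R1-first: apply at {0↦0, 1↦1, 2↦4, 3↦5} → |E|=2, then 1 more step(s) → NF |V|=2 |E|=0 V={0:A, 1:C} E=∅
branch R3-first: apply at {0↦2, 1↦0, 2↦3} → |E|=1, then 1 more step(s) → NF |V|=2 |E|=0 V={0:A, 1:C} E=∅
graphs isomorphic (equal up to label-preserving node renaming)

Answer: YES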